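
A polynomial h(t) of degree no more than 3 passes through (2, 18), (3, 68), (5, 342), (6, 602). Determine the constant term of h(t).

Write h(t) = at^3 + bt^2 + ct + d. Substituting each data point gives a linear system:
  8a + 4b + 2c + d = 18
  27a + 9b + 3c + d = 68
  125a + 25b + 5c + d = 342
  216a + 36b + 6c + d = 602
Solving the system yields a = 3, b = -1, c = -2, d = 2.
So h(t) = 3t³ - t² - 2t + 2.
The constant term is 2.

2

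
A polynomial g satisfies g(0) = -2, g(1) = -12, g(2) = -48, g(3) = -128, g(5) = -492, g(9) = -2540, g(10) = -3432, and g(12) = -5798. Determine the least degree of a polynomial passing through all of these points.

Divided differences on the nodes 0, 1, 2, 3, 5, 9, 10, 12:
  order 0: -2  -12  -48  -128  -492  -2540  -3432  -5798
  order 1: -10  -36  -80  -182  -512  -892  -1183
  order 2: -13  -22  -34  -55  -76  -97
  order 3: -3  -3  -3  -3  -3
  order 4: 0  0  0  0
  order 5: 0  0  0
  order 6: 0  0
  order 7: 0
The order-3 divided differences are all -3 (nonzero) and every higher order vanishes, so the data lies on a polynomial of degree exactly 3.

3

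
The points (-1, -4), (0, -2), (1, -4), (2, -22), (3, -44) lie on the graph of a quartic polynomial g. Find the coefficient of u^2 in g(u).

-3

Write g(u) = au^4 + bu^3 + cu^2 + du + e. Substituting each data point gives a linear system:
  a - b + c - d + e = -4
  e = -2
  a + b + c + d + e = -4
  16a + 8b + 4c + 2d + e = -22
  81a + 27b + 9c + 3d + e = -44
Solving the system yields a = 1, b = -4, c = -3, d = 4, e = -2.
So g(u) = u^4 - 4u^3 - 3u^2 + 4u - 2.
The coefficient of u^2 is -3.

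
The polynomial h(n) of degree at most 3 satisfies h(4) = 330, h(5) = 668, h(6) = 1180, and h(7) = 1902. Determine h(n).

Write h(n) = an^3 + bn^2 + cn + d. Substituting each data point gives a linear system:
  64a + 16b + 4c + d = 330
  125a + 25b + 5c + d = 668
  216a + 36b + 6c + d = 1180
  343a + 49b + 7c + d = 1902
Solving the system yields a = 6, b = -3, c = -1, d = -2.
So h(n) = 6n^3 - 3n^2 - n - 2.
Check: h(4) = 330. ✓

h(n) = 6n^3 - 3n^2 - n - 2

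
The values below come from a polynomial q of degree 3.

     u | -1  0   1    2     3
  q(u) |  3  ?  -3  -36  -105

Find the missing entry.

6

The 4 known points determine the degree-3 polynomial uniquely.
Write q(u) = au^3 + bu^2 + cu + d. Substituting each data point gives a linear system:
  -a + b - c + d = 3
  a + b + c + d = -3
  8a + 4b + 2c + d = -36
  27a + 9b + 3c + d = -105
Solving the system yields a = -2, b = -6, c = -1, d = 6.
So q(u) = -2u^3 - 6u^2 - u + 6.
Then q(0) = 6.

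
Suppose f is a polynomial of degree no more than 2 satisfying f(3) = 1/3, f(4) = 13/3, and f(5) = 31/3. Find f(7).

85/3

Forward differences of the values at x = 3, 4, 5:
  f  : 1/3  13/3  31/3
  Δ  : 4  6
  Δ^2: 2
The second differences are constant, confirming degree 2.
Interpolating (Newton forward form) and evaluating at x = 7 gives f(7) = 85/3.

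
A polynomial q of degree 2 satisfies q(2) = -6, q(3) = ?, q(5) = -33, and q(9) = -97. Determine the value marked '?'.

The 3 known points determine the degree-2 polynomial uniquely.
Write q(x) = ax^2 + bx + c. Substituting each data point gives a linear system:
  4a + 2b + c = -6
  25a + 5b + c = -33
  81a + 9b + c = -97
Solving the system yields a = -1, b = -2, c = 2.
So q(x) = -x² - 2x + 2.
Then q(3) = -13.

-13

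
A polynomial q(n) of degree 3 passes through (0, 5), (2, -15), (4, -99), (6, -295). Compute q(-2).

Forward differences of the values at n = 0, 2, 4, 6:
  q  : 5  -15  -99  -295
  Δ  : -20  -84  -196
  Δ^2: -64  -112
  Δ^3: -48
The third differences are constant, confirming degree 3.
Interpolating (Newton forward form) and evaluating at n = -2 gives q(-2) = 9.

9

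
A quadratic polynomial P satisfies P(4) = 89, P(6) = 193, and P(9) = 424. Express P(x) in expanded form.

P(x) = 5x^2 + 2x + 1

Write P(x) = ax^2 + bx + c. Substituting each data point gives a linear system:
  16a + 4b + c = 89
  36a + 6b + c = 193
  81a + 9b + c = 424
Solving the system yields a = 5, b = 2, c = 1.
So P(x) = 5x^2 + 2x + 1.
Check: P(6) = 193. ✓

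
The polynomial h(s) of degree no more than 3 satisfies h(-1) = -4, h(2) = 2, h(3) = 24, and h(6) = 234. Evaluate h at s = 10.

Write h(s) = as^3 + bs^2 + cs + d. Substituting each data point gives a linear system:
  -a + b - c + d = -4
  8a + 4b + 2c + d = 2
  27a + 9b + 3c + d = 24
  216a + 36b + 6c + d = 234
Solving the system yields a = 1, b = 1, c = -2, d = -6.
So h(s) = s³ + s² - 2s - 6.
Then h(10) = 1074.

1074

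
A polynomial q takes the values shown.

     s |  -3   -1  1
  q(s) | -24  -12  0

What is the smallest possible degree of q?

1

Forward differences of the values at s = -3, -1, 1:
  q  : -24  -12  0
  Δ  : 12  12
  Δ^2: 0
The first differences are constant (12) and nonzero, while all higher differences vanish, so the minimal degree is 1.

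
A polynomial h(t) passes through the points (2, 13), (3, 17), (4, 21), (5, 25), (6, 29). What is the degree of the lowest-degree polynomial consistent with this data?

Forward differences of the values at t = 2, 3, 4, 5, 6:
  h  : 13  17  21  25  29
  Δ  : 4  4  4  4
  Δ^2: 0  0  0
  Δ^3: 0  0
  Δ^4: 0
The first differences are constant (4) and nonzero, while all higher differences vanish, so the minimal degree is 1.

1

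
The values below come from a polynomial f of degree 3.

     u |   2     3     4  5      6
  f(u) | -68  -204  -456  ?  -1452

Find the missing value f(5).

On equispaced nodes a degree-3 polynomial has vanishing fourth forward difference, so
  f(2) - 4·f(3) + 6·f(4) - 4·f(5) + f(6) = 0.
Substituting the known values and solving for f(5):
  -4·f(5) = 3440
  f(5) = -860.

-860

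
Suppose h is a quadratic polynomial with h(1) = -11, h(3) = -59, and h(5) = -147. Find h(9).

-443

Using the Lagrange interpolation formula with nodes 1, 3, 5:
  L_0(n) = (n - 3)(n - 5) / 8
  L_1(n) = (n - 1)(n - 5) / -4
  L_2(n) = (n - 1)(n - 3) / 8
Then h(n) = -11·L_0(n) - 59·L_1(n) - 147·L_2(n).
Expanding and collecting terms gives h(n) = -5n^2 - 4n - 2.
Evaluating at n = 9: h(9) = -443.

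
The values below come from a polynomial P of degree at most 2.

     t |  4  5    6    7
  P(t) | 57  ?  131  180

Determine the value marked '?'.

90

On equispaced nodes a degree-2 polynomial has vanishing third forward difference, so
  - P(4) + 3·P(5) - 3·P(6) + P(7) = 0.
Substituting the known values and solving for P(5):
  3·P(5) = 270
  P(5) = 90.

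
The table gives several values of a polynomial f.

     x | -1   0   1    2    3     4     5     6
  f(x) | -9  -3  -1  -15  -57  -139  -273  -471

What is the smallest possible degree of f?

3

Forward differences of the values at x = -1, 0, 1, 2, 3, 4, 5, 6:
  f  : -9  -3  -1  -15  -57  -139  -273  -471
  Δ  : 6  2  -14  -42  -82  -134  -198
  Δ^2: -4  -16  -28  -40  -52  -64
  Δ^3: -12  -12  -12  -12  -12
  Δ^4: 0  0  0  0
  Δ^5: 0  0  0
  Δ^6: 0  0
  Δ^7: 0
The third differences are constant (-12) and nonzero, while all higher differences vanish, so the minimal degree is 3.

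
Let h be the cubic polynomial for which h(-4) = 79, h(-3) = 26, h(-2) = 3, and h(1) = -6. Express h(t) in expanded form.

Using the Lagrange interpolation formula with nodes -4, -3, -2, 1:
  L_0(t) = (t + 3)(t + 2)(t - 1) / -10
  L_1(t) = (t + 4)(t + 2)(t - 1) / 4
  L_2(t) = (t + 4)(t + 3)(t - 1) / -6
  L_3(t) = (t + 4)(t + 3)(t + 2) / 60
Then h(t) = 79·L_0(t) + 26·L_1(t) + 3·L_2(t) - 6·L_3(t).
Expanding and collecting terms gives h(t) = -2t^3 - 3t^2 - 1.
Check: h(-3) = 26. ✓

h(t) = -2t^3 - 3t^2 - 1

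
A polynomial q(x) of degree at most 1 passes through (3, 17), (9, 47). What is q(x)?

Write q(x) = ax + b. Substituting each data point gives a linear system:
  3a + b = 17
  9a + b = 47
Solving the system yields a = 5, b = 2.
So q(x) = 5x + 2.
Check: q(9) = 47. ✓

q(x) = 5x + 2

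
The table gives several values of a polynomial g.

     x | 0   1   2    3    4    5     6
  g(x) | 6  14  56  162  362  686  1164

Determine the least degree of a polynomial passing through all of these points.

3

Forward differences of the values at x = 0, 1, 2, 3, 4, 5, 6:
  g  : 6  14  56  162  362  686  1164
  Δ  : 8  42  106  200  324  478
  Δ^2: 34  64  94  124  154
  Δ^3: 30  30  30  30
  Δ^4: 0  0  0
  Δ^5: 0  0
  Δ^6: 0
The third differences are constant (30) and nonzero, while all higher differences vanish, so the minimal degree is 3.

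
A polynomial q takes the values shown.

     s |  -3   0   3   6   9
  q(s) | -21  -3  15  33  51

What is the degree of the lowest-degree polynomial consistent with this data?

Forward differences of the values at s = -3, 0, 3, 6, 9:
  q  : -21  -3  15  33  51
  Δ  : 18  18  18  18
  Δ^2: 0  0  0
  Δ^3: 0  0
  Δ^4: 0
The first differences are constant (18) and nonzero, while all higher differences vanish, so the minimal degree is 1.

1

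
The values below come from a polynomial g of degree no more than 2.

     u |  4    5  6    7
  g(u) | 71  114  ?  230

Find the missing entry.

167

On equispaced nodes a degree-2 polynomial has vanishing third forward difference, so
  - g(4) + 3·g(5) - 3·g(6) + g(7) = 0.
Substituting the known values and solving for g(6):
  -3·g(6) = -501
  g(6) = 167.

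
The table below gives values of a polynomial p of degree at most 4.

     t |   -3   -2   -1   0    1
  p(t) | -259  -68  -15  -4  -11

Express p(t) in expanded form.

p(t) = -3t^4 - 2t^3 - 6t^2 + 4t - 4

Write p(t) = at^4 + bt^3 + ct^2 + dt + e. Substituting each data point gives a linear system:
  81a - 27b + 9c - 3d + e = -259
  16a - 8b + 4c - 2d + e = -68
  a - b + c - d + e = -15
  e = -4
  a + b + c + d + e = -11
Solving the system yields a = -3, b = -2, c = -6, d = 4, e = -4.
So p(t) = -3t^4 - 2t^3 - 6t^2 + 4t - 4.
Check: p(-1) = -15. ✓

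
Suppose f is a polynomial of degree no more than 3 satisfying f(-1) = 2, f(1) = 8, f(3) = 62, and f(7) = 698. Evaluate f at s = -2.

Write f(s) = as^3 + bs^2 + cs + d. Substituting each data point gives a linear system:
  -a + b - c + d = 2
  a + b + c + d = 8
  27a + 9b + 3c + d = 62
  343a + 49b + 7c + d = 698
Solving the system yields a = 2, b = 0, c = 1, d = 5.
So f(s) = 2s³ + s + 5.
Then f(-2) = -13.

-13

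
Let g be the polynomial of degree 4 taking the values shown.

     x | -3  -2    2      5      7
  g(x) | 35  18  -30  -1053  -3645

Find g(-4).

Write g(x) = ax^4 + bx^3 + cx^2 + dx + e. Substituting each data point gives a linear system:
  81a - 27b + 9c - 3d + e = 35
  16a - 8b + 4c - 2d + e = 18
  16a + 8b + 4c + 2d + e = -30
  625a + 125b + 25c + 5d + e = -1053
  2401a + 343b + 49c + 7d + e = -3645
Solving the system yields a = -1, b = -4, c = 2, d = 4, e = 2.
So g(x) = -x^4 - 4x^3 + 2x^2 + 4x + 2.
Then g(-4) = 18.

18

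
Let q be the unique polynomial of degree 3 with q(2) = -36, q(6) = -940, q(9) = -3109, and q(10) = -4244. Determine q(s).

Write q(s) = as^3 + bs^2 + cs + d. Substituting each data point gives a linear system:
  8a + 4b + 2c + d = -36
  216a + 36b + 6c + d = -940
  729a + 81b + 9c + d = -3109
  1000a + 100b + 10c + d = -4244
Solving the system yields a = -4, b = -3, c = 6, d = -4.
So q(s) = -4s³ - 3s² + 6s - 4.
Check: q(6) = -940. ✓

q(s) = -4s^3 - 3s^2 + 6s - 4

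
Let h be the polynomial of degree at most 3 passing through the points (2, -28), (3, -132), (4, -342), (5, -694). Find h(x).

Write h(x) = ax^3 + bx^2 + cx + d. Substituting each data point gives a linear system:
  8a + 4b + 2c + d = -28
  27a + 9b + 3c + d = -132
  64a + 16b + 4c + d = -342
  125a + 25b + 5c + d = -694
Solving the system yields a = -6, b = 1, c = 5, d = 6.
So h(x) = -6x^3 + x^2 + 5x + 6.
Check: h(2) = -28. ✓

h(x) = -6x^3 + x^2 + 5x + 6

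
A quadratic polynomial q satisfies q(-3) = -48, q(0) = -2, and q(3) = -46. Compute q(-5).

-386/3

Forward differences of the values at u = -3, 0, 3:
  q  : -48  -2  -46
  Δ  : 46  -44
  Δ^2: -90
The second differences are constant, confirming degree 2.
Interpolating (Newton forward form) and evaluating at u = -5 gives q(-5) = -386/3.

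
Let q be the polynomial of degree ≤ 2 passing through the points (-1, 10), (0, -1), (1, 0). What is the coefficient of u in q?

-5

Write q(u) = au^2 + bu + c. Substituting each data point gives a linear system:
  a - b + c = 10
  c = -1
  a + b + c = 0
Solving the system yields a = 6, b = -5, c = -1.
So q(u) = 6u² - 5u - 1.
The coefficient of u is -5.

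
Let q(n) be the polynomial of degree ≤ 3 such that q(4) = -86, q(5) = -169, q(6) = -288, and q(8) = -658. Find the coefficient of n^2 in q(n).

Write q(n) = an^3 + bn^2 + cn + d. Substituting each data point gives a linear system:
  64a + 16b + 4c + d = -86
  125a + 25b + 5c + d = -169
  216a + 36b + 6c + d = -288
  512a + 64b + 8c + d = -658
Solving the system yields a = -1, b = -3, c = 5, d = 6.
So q(n) = -n^3 - 3n^2 + 5n + 6.
The coefficient of n^2 is -3.

-3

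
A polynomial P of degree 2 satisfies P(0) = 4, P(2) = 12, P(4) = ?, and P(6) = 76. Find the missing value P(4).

The 3 known points determine the degree-2 polynomial uniquely.
Write P(s) = as^2 + bs + c. Substituting each data point gives a linear system:
  c = 4
  4a + 2b + c = 12
  36a + 6b + c = 76
Solving the system yields a = 2, b = 0, c = 4.
So P(s) = 2s² + 4.
Then P(4) = 36.

36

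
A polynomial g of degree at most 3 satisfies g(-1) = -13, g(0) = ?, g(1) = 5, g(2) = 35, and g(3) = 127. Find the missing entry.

On equispaced nodes a degree-3 polynomial has vanishing fourth forward difference, so
  g(-1) - 4·g(0) + 6·g(1) - 4·g(2) + g(3) = 0.
Substituting the known values and solving for g(0):
  -4·g(0) = -4
  g(0) = 1.

1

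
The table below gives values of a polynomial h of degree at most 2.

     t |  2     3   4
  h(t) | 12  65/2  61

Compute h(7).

389/2

Using the Lagrange interpolation formula with nodes 2, 3, 4:
  L_0(t) = (t - 3)(t - 4) / 2
  L_1(t) = (t - 2)(t - 4) / -1
  L_2(t) = (t - 2)(t - 3) / 2
Then h(t) = 12·L_0(t) + 65/2·L_1(t) + 61·L_2(t).
Expanding and collecting terms gives h(t) = 4t^2 + (1/2)t - 5.
Evaluating at t = 7: h(7) = 389/2.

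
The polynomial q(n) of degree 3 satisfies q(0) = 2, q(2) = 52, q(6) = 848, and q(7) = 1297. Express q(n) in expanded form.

q(n) = 3n^3 + 5n^2 + 3n + 2

Write q(n) = an^3 + bn^2 + cn + d. Substituting each data point gives a linear system:
  d = 2
  8a + 4b + 2c + d = 52
  216a + 36b + 6c + d = 848
  343a + 49b + 7c + d = 1297
Solving the system yields a = 3, b = 5, c = 3, d = 2.
So q(n) = 3n³ + 5n² + 3n + 2.
Check: q(0) = 2. ✓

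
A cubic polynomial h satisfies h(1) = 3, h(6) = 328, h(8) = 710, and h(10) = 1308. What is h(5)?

203

Using the Lagrange interpolation formula with nodes 1, 6, 8, 10:
  L_0(x) = (x - 6)(x - 8)(x - 10) / -315
  L_1(x) = (x - 1)(x - 8)(x - 10) / 40
  L_2(x) = (x - 1)(x - 6)(x - 10) / -28
  L_3(x) = (x - 1)(x - 6)(x - 8) / 72
Then h(x) = 3·L_0(x) + 328·L_1(x) + 710·L_2(x) + 1308·L_3(x).
Expanding and collecting terms gives h(x) = x³ + 3x² + x - 2.
Evaluating at x = 5: h(5) = 203.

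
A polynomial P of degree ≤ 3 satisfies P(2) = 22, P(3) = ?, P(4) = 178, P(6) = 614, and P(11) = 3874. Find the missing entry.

74

The 4 known points determine the degree-3 polynomial uniquely.
Write P(s) = as^3 + bs^2 + cs + d. Substituting each data point gives a linear system:
  8a + 4b + 2c + d = 22
  64a + 16b + 4c + d = 178
  216a + 36b + 6c + d = 614
  1331a + 121b + 11c + d = 3874
Solving the system yields a = 3, b = -1, c = 0, d = 2.
So P(s) = 3s^3 - s^2 + 2.
Then P(3) = 74.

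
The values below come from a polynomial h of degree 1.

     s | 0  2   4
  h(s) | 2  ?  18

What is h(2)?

On equispaced nodes a degree-1 polynomial has vanishing second forward difference, so
  h(0) - 2·h(2) + h(4) = 0.
Substituting the known values and solving for h(2):
  -2·h(2) = -20
  h(2) = 10.

10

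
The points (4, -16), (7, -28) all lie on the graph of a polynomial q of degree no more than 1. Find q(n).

Write q(n) = an + b. Substituting each data point gives a linear system:
  4a + b = -16
  7a + b = -28
Solving the system yields a = -4, b = 0.
So q(n) = -4n.
Check: q(7) = -28. ✓

q(n) = -4n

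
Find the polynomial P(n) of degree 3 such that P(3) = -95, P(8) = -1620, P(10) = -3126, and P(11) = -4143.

P(n) = -3n^3 - n^2 - 3n + 4

Write P(n) = an^3 + bn^2 + cn + d. Substituting each data point gives a linear system:
  27a + 9b + 3c + d = -95
  512a + 64b + 8c + d = -1620
  1000a + 100b + 10c + d = -3126
  1331a + 121b + 11c + d = -4143
Solving the system yields a = -3, b = -1, c = -3, d = 4.
So P(n) = -3n^3 - n^2 - 3n + 4.
Check: P(8) = -1620. ✓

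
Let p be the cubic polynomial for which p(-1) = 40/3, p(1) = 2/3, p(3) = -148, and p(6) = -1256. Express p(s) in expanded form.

p(s) = -6s^3 + s^2 - (1/3)s + 6

Using the Lagrange interpolation formula with nodes -1, 1, 3, 6:
  L_0(s) = (s - 1)(s - 3)(s - 6) / -56
  L_1(s) = (s + 1)(s - 3)(s - 6) / 20
  L_2(s) = (s + 1)(s - 1)(s - 6) / -24
  L_3(s) = (s + 1)(s - 1)(s - 3) / 105
Then p(s) = 40/3·L_0(s) + 2/3·L_1(s) - 148·L_2(s) - 1256·L_3(s).
Expanding and collecting terms gives p(s) = -6s³ + s² - (1/3)s + 6.
Check: p(6) = -1256. ✓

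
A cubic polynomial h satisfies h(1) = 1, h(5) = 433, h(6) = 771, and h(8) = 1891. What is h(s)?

h(s) = 4s^3 - 2s^2 - 4s + 3

Write h(s) = as^3 + bs^2 + cs + d. Substituting each data point gives a linear system:
  a + b + c + d = 1
  125a + 25b + 5c + d = 433
  216a + 36b + 6c + d = 771
  512a + 64b + 8c + d = 1891
Solving the system yields a = 4, b = -2, c = -4, d = 3.
So h(s) = 4s^3 - 2s^2 - 4s + 3.
Check: h(5) = 433. ✓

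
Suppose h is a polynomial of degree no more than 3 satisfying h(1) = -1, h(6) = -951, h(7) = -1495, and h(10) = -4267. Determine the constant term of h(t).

3

Write h(t) = at^3 + bt^2 + ct + d. Substituting each data point gives a linear system:
  a + b + c + d = -1
  216a + 36b + 6c + d = -951
  343a + 49b + 7c + d = -1495
  1000a + 100b + 10c + d = -4267
Solving the system yields a = -4, b = -3, c = 3, d = 3.
So h(t) = -4t^3 - 3t^2 + 3t + 3.
The constant term is 3.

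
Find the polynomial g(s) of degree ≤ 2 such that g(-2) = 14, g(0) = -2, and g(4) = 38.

Write g(s) = as^2 + bs + c. Substituting each data point gives a linear system:
  4a - 2b + c = 14
  c = -2
  16a + 4b + c = 38
Solving the system yields a = 3, b = -2, c = -2.
So g(s) = 3s^2 - 2s - 2.
Check: g(4) = 38. ✓

g(s) = 3s^2 - 2s - 2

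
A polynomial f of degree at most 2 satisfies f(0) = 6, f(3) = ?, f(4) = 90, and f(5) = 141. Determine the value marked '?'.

51

The 3 known points determine the degree-2 polynomial uniquely.
Write f(u) = au^2 + bu + c. Substituting each data point gives a linear system:
  c = 6
  16a + 4b + c = 90
  25a + 5b + c = 141
Solving the system yields a = 6, b = -3, c = 6.
So f(u) = 6u^2 - 3u + 6.
Then f(3) = 51.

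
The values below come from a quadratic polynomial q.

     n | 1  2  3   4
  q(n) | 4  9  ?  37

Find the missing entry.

The 3 known points determine the degree-2 polynomial uniquely.
Write q(n) = an^2 + bn + c. Substituting each data point gives a linear system:
  a + b + c = 4
  4a + 2b + c = 9
  16a + 4b + c = 37
Solving the system yields a = 3, b = -4, c = 5.
So q(n) = 3n² - 4n + 5.
Then q(3) = 20.

20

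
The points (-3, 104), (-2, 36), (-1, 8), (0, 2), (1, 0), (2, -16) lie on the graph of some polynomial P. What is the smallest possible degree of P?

Forward differences of the values at s = -3, -2, -1, 0, 1, 2:
  P  : 104  36  8  2  0  -16
  Δ  : -68  -28  -6  -2  -16
  Δ^2: 40  22  4  -14
  Δ^3: -18  -18  -18
  Δ^4: 0  0
  Δ^5: 0
The third differences are constant (-18) and nonzero, while all higher differences vanish, so the minimal degree is 3.

3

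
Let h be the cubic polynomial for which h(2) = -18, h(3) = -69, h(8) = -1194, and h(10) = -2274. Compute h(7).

-813

Write h(t) = at^3 + bt^2 + ct + d. Substituting each data point gives a linear system:
  8a + 4b + 2c + d = -18
  27a + 9b + 3c + d = -69
  512a + 64b + 8c + d = -1194
  1000a + 100b + 10c + d = -2274
Solving the system yields a = -2, b = -3, c = 2, d = 6.
So h(t) = -2t^3 - 3t^2 + 2t + 6.
Then h(7) = -813.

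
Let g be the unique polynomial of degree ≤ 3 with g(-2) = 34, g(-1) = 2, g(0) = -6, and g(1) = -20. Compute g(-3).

Using the Lagrange interpolation formula with nodes -2, -1, 0, 1:
  L_0(s) = (s + 1)s(s - 1) / -6
  L_1(s) = (s + 2)s(s - 1) / 2
  L_2(s) = (s + 2)(s + 1)(s - 1) / -2
  L_3(s) = (s + 2)(s + 1)s / 6
Then g(s) = 34·L_0(s) + 2·L_1(s) - 6·L_2(s) - 20·L_3(s).
Expanding and collecting terms gives g(s) = -5s^3 - 3s^2 - 6s - 6.
Evaluating at s = -3: g(-3) = 120.

120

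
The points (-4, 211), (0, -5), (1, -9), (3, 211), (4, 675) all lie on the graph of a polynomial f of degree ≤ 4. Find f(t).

Write f(t) = at^4 + bt^3 + ct^2 + dt + e. Substituting each data point gives a linear system:
  256a - 64b + 16c - 4d + e = 211
  e = -5
  a + b + c + d + e = -9
  81a + 27b + 9c + 3d + e = 211
  256a + 64b + 16c + 4d + e = 675
Solving the system yields a = 2, b = 4, c = -4, d = -6, e = -5.
So f(t) = 2t⁴ + 4t³ - 4t² - 6t - 5.
Check: f(1) = -9. ✓

f(t) = 2t^4 + 4t^3 - 4t^2 - 6t - 5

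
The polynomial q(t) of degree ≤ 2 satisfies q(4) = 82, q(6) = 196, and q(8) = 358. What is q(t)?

q(t) = 6t^2 - 3t - 2

Write q(t) = at^2 + bt + c. Substituting each data point gives a linear system:
  16a + 4b + c = 82
  36a + 6b + c = 196
  64a + 8b + c = 358
Solving the system yields a = 6, b = -3, c = -2.
So q(t) = 6t^2 - 3t - 2.
Check: q(6) = 196. ✓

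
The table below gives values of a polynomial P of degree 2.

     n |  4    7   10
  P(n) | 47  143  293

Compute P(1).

Forward differences of the values at n = 4, 7, 10:
  P  : 47  143  293
  Δ  : 96  150
  Δ^2: 54
The second differences are constant, confirming degree 2.
Interpolating (Newton forward form) and evaluating at n = 1 gives P(1) = 5.

5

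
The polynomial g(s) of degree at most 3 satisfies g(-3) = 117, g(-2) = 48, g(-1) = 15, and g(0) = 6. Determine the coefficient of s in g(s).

-1

Write g(s) = as^3 + bs^2 + cs + d. Substituting each data point gives a linear system:
  -27a + 9b - 3c + d = 117
  -8a + 4b - 2c + d = 48
  -a + b - c + d = 15
  d = 6
Solving the system yields a = -2, b = 6, c = -1, d = 6.
So g(s) = -2s^3 + 6s^2 - s + 6.
The coefficient of s is -1.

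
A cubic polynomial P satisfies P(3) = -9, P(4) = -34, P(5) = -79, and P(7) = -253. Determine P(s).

P(s) = -s^3 + 2s^2 - 2s + 6

Using the Lagrange interpolation formula with nodes 3, 4, 5, 7:
  L_0(s) = (s - 4)(s - 5)(s - 7) / -8
  L_1(s) = (s - 3)(s - 5)(s - 7) / 3
  L_2(s) = (s - 3)(s - 4)(s - 7) / -4
  L_3(s) = (s - 3)(s - 4)(s - 5) / 24
Then P(s) = -9·L_0(s) - 34·L_1(s) - 79·L_2(s) - 253·L_3(s).
Expanding and collecting terms gives P(s) = -s³ + 2s² - 2s + 6.
Check: P(4) = -34. ✓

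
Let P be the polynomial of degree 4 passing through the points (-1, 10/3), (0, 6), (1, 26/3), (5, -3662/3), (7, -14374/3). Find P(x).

P(x) = -2x^4 - (1/3)x^3 + 2x^2 + 3x + 6

Write P(x) = ax^4 + bx^3 + cx^2 + dx + e. Substituting each data point gives a linear system:
  a - b + c - d + e = 10/3
  e = 6
  a + b + c + d + e = 26/3
  625a + 125b + 25c + 5d + e = -3662/3
  2401a + 343b + 49c + 7d + e = -14374/3
Solving the system yields a = -2, b = -1/3, c = 2, d = 3, e = 6.
So P(x) = -2x^4 - (1/3)x^3 + 2x^2 + 3x + 6.
Check: P(1) = 26/3. ✓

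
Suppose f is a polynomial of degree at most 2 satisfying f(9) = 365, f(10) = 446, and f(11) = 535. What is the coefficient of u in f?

5

Write f(u) = au^2 + bu + c. Substituting each data point gives a linear system:
  81a + 9b + c = 365
  100a + 10b + c = 446
  121a + 11b + c = 535
Solving the system yields a = 4, b = 5, c = -4.
So f(u) = 4u² + 5u - 4.
The coefficient of u is 5.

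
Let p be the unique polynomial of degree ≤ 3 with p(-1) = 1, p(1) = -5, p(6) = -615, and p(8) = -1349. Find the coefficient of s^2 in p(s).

Write p(s) = as^3 + bs^2 + cs + d. Substituting each data point gives a linear system:
  -a + b - c + d = 1
  a + b + c + d = -5
  216a + 36b + 6c + d = -615
  512a + 64b + 8c + d = -1349
Solving the system yields a = -2, b = -5, c = -1, d = 3.
So p(s) = -2s³ - 5s² - s + 3.
The coefficient of s^2 is -5.

-5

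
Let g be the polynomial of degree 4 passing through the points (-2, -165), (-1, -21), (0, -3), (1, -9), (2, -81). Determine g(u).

g(u) = -6u^4 + 5u^3 - 6u^2 + u - 3

Write g(u) = au^4 + bu^3 + cu^2 + du + e. Substituting each data point gives a linear system:
  16a - 8b + 4c - 2d + e = -165
  a - b + c - d + e = -21
  e = -3
  a + b + c + d + e = -9
  16a + 8b + 4c + 2d + e = -81
Solving the system yields a = -6, b = 5, c = -6, d = 1, e = -3.
So g(u) = -6u^4 + 5u^3 - 6u^2 + u - 3.
Check: g(-1) = -21. ✓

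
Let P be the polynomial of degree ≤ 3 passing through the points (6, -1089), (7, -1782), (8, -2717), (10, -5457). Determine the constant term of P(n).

3

Write P(n) = an^3 + bn^2 + cn + d. Substituting each data point gives a linear system:
  216a + 36b + 6c + d = -1089
  343a + 49b + 7c + d = -1782
  512a + 64b + 8c + d = -2717
  1000a + 100b + 10c + d = -5457
Solving the system yields a = -6, b = 5, c = 4, d = 3.
So P(n) = -6n^3 + 5n^2 + 4n + 3.
The constant term is 3.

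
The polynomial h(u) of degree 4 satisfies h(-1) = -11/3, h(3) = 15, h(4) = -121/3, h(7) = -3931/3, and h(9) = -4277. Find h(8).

Using the Lagrange interpolation formula with nodes -1, 3, 4, 7, 9:
  L_0(u) = (u - 3)(u - 4)(u - 7)(u - 9) / 1600
  L_1(u) = (u + 1)(u - 4)(u - 7)(u - 9) / -96
  L_2(u) = (u + 1)(u - 3)(u - 7)(u - 9) / 75
  L_3(u) = (u + 1)(u - 3)(u - 4)(u - 9) / -192
  L_4(u) = (u + 1)(u - 3)(u - 4)(u - 7) / 600
Then h(u) = -11/3·L_0(u) + 15·L_1(u) - 121/3·L_2(u) - 3931/3·L_3(u) - 4277·L_4(u).
Expanding and collecting terms gives h(u) = -u^4 + 3u^3 + u^2 + (5/3)u + 1.
Evaluating at u = 8: h(8) = -7445/3.

-7445/3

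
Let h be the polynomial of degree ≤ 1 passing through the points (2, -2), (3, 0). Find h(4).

Write h(x) = ax + b. Substituting each data point gives a linear system:
  2a + b = -2
  3a + b = 0
Solving the system yields a = 2, b = -6.
So h(x) = 2x - 6.
Then h(4) = 2.

2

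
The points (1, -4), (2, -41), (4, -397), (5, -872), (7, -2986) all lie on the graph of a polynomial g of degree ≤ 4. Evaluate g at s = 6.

-1689

Write g(s) = as^4 + bs^3 + cs^2 + ds + e. Substituting each data point gives a linear system:
  a + b + c + d + e = -4
  16a + 8b + 4c + 2d + e = -41
  256a + 64b + 16c + 4d + e = -397
  625a + 125b + 25c + 5d + e = -872
  2401a + 343b + 49c + 7d + e = -2986
Solving the system yields a = -1, b = -1, c = -5, d = 0, e = 3.
So g(s) = -s^4 - s^3 - 5s^2 + 3.
Then g(6) = -1689.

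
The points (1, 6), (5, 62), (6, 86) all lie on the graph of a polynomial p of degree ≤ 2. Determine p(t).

p(t) = 2t^2 + 2t + 2

Write p(t) = at^2 + bt + c. Substituting each data point gives a linear system:
  a + b + c = 6
  25a + 5b + c = 62
  36a + 6b + c = 86
Solving the system yields a = 2, b = 2, c = 2.
So p(t) = 2t^2 + 2t + 2.
Check: p(1) = 6. ✓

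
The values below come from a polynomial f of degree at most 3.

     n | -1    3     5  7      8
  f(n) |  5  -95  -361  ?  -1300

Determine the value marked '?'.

The 4 known points determine the degree-3 polynomial uniquely.
Write f(n) = an^3 + bn^2 + cn + d. Substituting each data point gives a linear system:
  -a + b - c + d = 5
  27a + 9b + 3c + d = -95
  125a + 25b + 5c + d = -361
  512a + 64b + 8c + d = -1300
Solving the system yields a = -2, b = -4, c = -3, d = 4.
So f(n) = -2n^3 - 4n^2 - 3n + 4.
Then f(7) = -899.

-899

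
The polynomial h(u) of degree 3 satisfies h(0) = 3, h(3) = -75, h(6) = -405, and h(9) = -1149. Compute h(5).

Write h(u) = au^3 + bu^2 + cu + d. Substituting each data point gives a linear system:
  d = 3
  27a + 9b + 3c + d = -75
  216a + 36b + 6c + d = -405
  729a + 81b + 9c + d = -1149
Solving the system yields a = -1, b = -5, c = -2, d = 3.
So h(u) = -u^3 - 5u^2 - 2u + 3.
Then h(5) = -257.

-257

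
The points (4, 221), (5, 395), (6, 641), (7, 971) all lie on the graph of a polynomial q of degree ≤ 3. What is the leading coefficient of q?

2

Write q(n) = an^3 + bn^2 + cn + d. Substituting each data point gives a linear system:
  64a + 16b + 4c + d = 221
  125a + 25b + 5c + d = 395
  216a + 36b + 6c + d = 641
  343a + 49b + 7c + d = 971
Solving the system yields a = 2, b = 6, c = -2, d = 5.
So q(n) = 2n³ + 6n² - 2n + 5.
The leading coefficient is 2.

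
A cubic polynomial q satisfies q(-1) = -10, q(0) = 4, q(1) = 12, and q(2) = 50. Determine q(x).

q(x) = 6x^3 - 3x^2 + 5x + 4

Using the Lagrange interpolation formula with nodes -1, 0, 1, 2:
  L_0(x) = x(x - 1)(x - 2) / -6
  L_1(x) = (x + 1)(x - 1)(x - 2) / 2
  L_2(x) = (x + 1)x(x - 2) / -2
  L_3(x) = (x + 1)x(x - 1) / 6
Then q(x) = -10·L_0(x) + 4·L_1(x) + 12·L_2(x) + 50·L_3(x).
Expanding and collecting terms gives q(x) = 6x^3 - 3x^2 + 5x + 4.
Check: q(2) = 50. ✓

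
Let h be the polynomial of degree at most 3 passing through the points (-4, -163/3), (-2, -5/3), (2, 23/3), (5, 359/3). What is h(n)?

Using the Lagrange interpolation formula with nodes -4, -2, 2, 5:
  L_0(n) = (n + 2)(n - 2)(n - 5) / -108
  L_1(n) = (n + 4)(n - 2)(n - 5) / 56
  L_2(n) = (n + 4)(n + 2)(n - 5) / -72
  L_3(n) = (n + 4)(n + 2)(n - 2) / 189
Then h(n) = -163/3·L_0(n) - 5/3·L_1(n) + 23/3·L_2(n) + 359/3·L_3(n).
Expanding and collecting terms gives h(n) = n^3 - (5/3)n + 3.
Check: h(-4) = -163/3. ✓

h(n) = n^3 - (5/3)n + 3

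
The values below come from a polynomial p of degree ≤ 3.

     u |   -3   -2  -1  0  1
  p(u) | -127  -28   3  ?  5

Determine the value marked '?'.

2

On equispaced nodes a degree-3 polynomial has vanishing fourth forward difference, so
  p(-3) - 4·p(-2) + 6·p(-1) - 4·p(0) + p(1) = 0.
Substituting the known values and solving for p(0):
  -4·p(0) = -8
  p(0) = 2.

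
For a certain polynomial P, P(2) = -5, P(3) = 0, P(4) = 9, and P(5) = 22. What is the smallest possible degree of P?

Forward differences of the values at t = 2, 3, 4, 5:
  P  : -5  0  9  22
  Δ  : 5  9  13
  Δ^2: 4  4
  Δ^3: 0
The second differences are constant (4) and nonzero, while all higher differences vanish, so the minimal degree is 2.

2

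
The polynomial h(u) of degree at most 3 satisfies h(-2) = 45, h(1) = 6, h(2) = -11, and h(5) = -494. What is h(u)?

Write h(u) = au^3 + bu^2 + cu + d. Substituting each data point gives a linear system:
  -8a + 4b - 2c + d = 45
  a + b + c + d = 6
  8a + 4b + 2c + d = -11
  125a + 25b + 5c + d = -494
Solving the system yields a = -5, b = 4, c = 6, d = 1.
So h(u) = -5u^3 + 4u^2 + 6u + 1.
Check: h(-2) = 45. ✓

h(u) = -5u^3 + 4u^2 + 6u + 1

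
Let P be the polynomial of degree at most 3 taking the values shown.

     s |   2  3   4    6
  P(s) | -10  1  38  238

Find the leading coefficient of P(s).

2

Write P(s) = as^3 + bs^2 + cs + d. Substituting each data point gives a linear system:
  8a + 4b + 2c + d = -10
  27a + 9b + 3c + d = 1
  64a + 16b + 4c + d = 38
  216a + 36b + 6c + d = 238
Solving the system yields a = 2, b = -5, c = -2, d = -2.
So P(s) = 2s³ - 5s² - 2s - 2.
The leading coefficient is 2.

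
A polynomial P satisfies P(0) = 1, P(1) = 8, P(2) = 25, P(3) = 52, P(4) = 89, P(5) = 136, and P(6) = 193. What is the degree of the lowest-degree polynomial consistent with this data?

2

Forward differences of the values at n = 0, 1, 2, 3, 4, 5, 6:
  P  : 1  8  25  52  89  136  193
  Δ  : 7  17  27  37  47  57
  Δ^2: 10  10  10  10  10
  Δ^3: 0  0  0  0
  Δ^4: 0  0  0
  Δ^5: 0  0
  Δ^6: 0
The second differences are constant (10) and nonzero, while all higher differences vanish, so the minimal degree is 2.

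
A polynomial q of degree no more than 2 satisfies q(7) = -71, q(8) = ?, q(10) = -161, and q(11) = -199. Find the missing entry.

The 3 known points determine the degree-2 polynomial uniquely.
Write q(t) = at^2 + bt + c. Substituting each data point gives a linear system:
  49a + 7b + c = -71
  100a + 10b + c = -161
  121a + 11b + c = -199
Solving the system yields a = -2, b = 4, c = -1.
So q(t) = -2t^2 + 4t - 1.
Then q(8) = -97.

-97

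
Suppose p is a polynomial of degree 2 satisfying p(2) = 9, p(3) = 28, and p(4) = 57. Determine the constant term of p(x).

1

Write p(x) = ax^2 + bx + c. Substituting each data point gives a linear system:
  4a + 2b + c = 9
  9a + 3b + c = 28
  16a + 4b + c = 57
Solving the system yields a = 5, b = -6, c = 1.
So p(x) = 5x^2 - 6x + 1.
The constant term is 1.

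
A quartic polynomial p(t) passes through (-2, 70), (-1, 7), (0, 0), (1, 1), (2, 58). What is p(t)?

Write p(t) = at^4 + bt^3 + ct^2 + dt + e. Substituting each data point gives a linear system:
  16a - 8b + 4c - 2d + e = 70
  a - b + c - d + e = 7
  e = 0
  a + b + c + d + e = 1
  16a + 8b + 4c + 2d + e = 58
Solving the system yields a = 4, b = 0, c = 0, d = -3, e = 0.
So p(t) = 4t^4 - 3t.
Check: p(2) = 58. ✓

p(t) = 4t^4 - 3t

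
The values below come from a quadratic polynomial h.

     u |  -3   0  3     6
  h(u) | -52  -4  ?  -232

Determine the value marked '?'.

On equispaced nodes a degree-2 polynomial has vanishing third forward difference, so
  - h(-3) + 3·h(0) - 3·h(3) + h(6) = 0.
Substituting the known values and solving for h(3):
  -3·h(3) = 192
  h(3) = -64.

-64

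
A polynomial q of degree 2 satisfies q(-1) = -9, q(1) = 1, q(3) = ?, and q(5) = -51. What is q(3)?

-13

The 3 known points determine the degree-2 polynomial uniquely.
Write q(t) = at^2 + bt + c. Substituting each data point gives a linear system:
  a - b + c = -9
  a + b + c = 1
  25a + 5b + c = -51
Solving the system yields a = -3, b = 5, c = -1.
So q(t) = -3t^2 + 5t - 1.
Then q(3) = -13.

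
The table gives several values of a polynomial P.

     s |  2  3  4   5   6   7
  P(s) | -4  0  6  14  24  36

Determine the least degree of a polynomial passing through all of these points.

2

Forward differences of the values at s = 2, 3, 4, 5, 6, 7:
  P  : -4  0  6  14  24  36
  Δ  : 4  6  8  10  12
  Δ^2: 2  2  2  2
  Δ^3: 0  0  0
  Δ^4: 0  0
  Δ^5: 0
The second differences are constant (2) and nonzero, while all higher differences vanish, so the minimal degree is 2.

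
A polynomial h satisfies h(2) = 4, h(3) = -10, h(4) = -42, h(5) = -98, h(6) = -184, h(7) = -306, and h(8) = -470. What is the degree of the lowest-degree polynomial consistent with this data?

Forward differences of the values at t = 2, 3, 4, 5, 6, 7, 8:
  h  : 4  -10  -42  -98  -184  -306  -470
  Δ  : -14  -32  -56  -86  -122  -164
  Δ^2: -18  -24  -30  -36  -42
  Δ^3: -6  -6  -6  -6
  Δ^4: 0  0  0
  Δ^5: 0  0
  Δ^6: 0
The third differences are constant (-6) and nonzero, while all higher differences vanish, so the minimal degree is 3.

3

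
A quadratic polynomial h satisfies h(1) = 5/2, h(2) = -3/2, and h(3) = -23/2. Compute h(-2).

-43/2

Forward differences of the values at n = 1, 2, 3:
  h  : 5/2  -3/2  -23/2
  Δ  : -4  -10
  Δ^2: -6
The second differences are constant, confirming degree 2.
Interpolating (Newton forward form) and evaluating at n = -2 gives h(-2) = -43/2.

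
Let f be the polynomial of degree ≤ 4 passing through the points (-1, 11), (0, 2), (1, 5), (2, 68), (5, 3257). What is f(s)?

f(s) = 6s^4 - 4s^3 + s + 2

Using the Lagrange interpolation formula with nodes -1, 0, 1, 2, 5:
  L_0(s) = s(s - 1)(s - 2)(s - 5) / 36
  L_1(s) = (s + 1)(s - 1)(s - 2)(s - 5) / -10
  L_2(s) = (s + 1)s(s - 2)(s - 5) / 8
  L_3(s) = (s + 1)s(s - 1)(s - 5) / -18
  L_4(s) = (s + 1)s(s - 1)(s - 2) / 360
Then f(s) = 11·L_0(s) + 2·L_1(s) + 5·L_2(s) + 68·L_3(s) + 3257·L_4(s).
Expanding and collecting terms gives f(s) = 6s^4 - 4s^3 + s + 2.
Check: f(-1) = 11. ✓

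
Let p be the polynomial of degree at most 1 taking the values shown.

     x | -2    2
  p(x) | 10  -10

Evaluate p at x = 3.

Write p(x) = ax + b. Substituting each data point gives a linear system:
  -2a + b = 10
  2a + b = -10
Solving the system yields a = -5, b = 0.
So p(x) = -5x.
Then p(3) = -15.

-15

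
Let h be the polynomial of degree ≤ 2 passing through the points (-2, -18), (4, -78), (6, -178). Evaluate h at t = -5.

-123

Using the Lagrange interpolation formula with nodes -2, 4, 6:
  L_0(t) = (t - 4)(t - 6) / 48
  L_1(t) = (t + 2)(t - 6) / -12
  L_2(t) = (t + 2)(t - 4) / 16
Then h(t) = -18·L_0(t) - 78·L_1(t) - 178·L_2(t).
Expanding and collecting terms gives h(t) = -5t^2 + 2.
Evaluating at t = -5: h(-5) = -123.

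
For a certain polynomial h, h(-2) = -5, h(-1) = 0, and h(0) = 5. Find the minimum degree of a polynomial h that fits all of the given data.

Forward differences of the values at u = -2, -1, 0:
  h  : -5  0  5
  Δ  : 5  5
  Δ^2: 0
The first differences are constant (5) and nonzero, while all higher differences vanish, so the minimal degree is 1.

1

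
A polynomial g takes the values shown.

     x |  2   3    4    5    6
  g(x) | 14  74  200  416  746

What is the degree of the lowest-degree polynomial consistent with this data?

Forward differences of the values at x = 2, 3, 4, 5, 6:
  g  : 14  74  200  416  746
  Δ  : 60  126  216  330
  Δ^2: 66  90  114
  Δ^3: 24  24
  Δ^4: 0
The third differences are constant (24) and nonzero, while all higher differences vanish, so the minimal degree is 3.

3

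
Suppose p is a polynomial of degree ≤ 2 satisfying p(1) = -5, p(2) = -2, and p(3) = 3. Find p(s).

p(s) = s^2 - 6

Write p(s) = as^2 + bs + c. Substituting each data point gives a linear system:
  a + b + c = -5
  4a + 2b + c = -2
  9a + 3b + c = 3
Solving the system yields a = 1, b = 0, c = -6.
So p(s) = s^2 - 6.
Check: p(2) = -2. ✓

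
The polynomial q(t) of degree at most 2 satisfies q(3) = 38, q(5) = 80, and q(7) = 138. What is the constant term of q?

5

Write q(t) = at^2 + bt + c. Substituting each data point gives a linear system:
  9a + 3b + c = 38
  25a + 5b + c = 80
  49a + 7b + c = 138
Solving the system yields a = 2, b = 5, c = 5.
So q(t) = 2t² + 5t + 5.
The constant term is 5.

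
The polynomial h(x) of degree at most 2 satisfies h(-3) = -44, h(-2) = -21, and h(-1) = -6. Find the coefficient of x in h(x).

3

Write h(x) = ax^2 + bx + c. Substituting each data point gives a linear system:
  9a - 3b + c = -44
  4a - 2b + c = -21
  a - b + c = -6
Solving the system yields a = -4, b = 3, c = 1.
So h(x) = -4x^2 + 3x + 1.
The coefficient of x is 3.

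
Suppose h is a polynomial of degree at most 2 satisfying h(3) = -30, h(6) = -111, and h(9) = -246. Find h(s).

Using the Lagrange interpolation formula with nodes 3, 6, 9:
  L_0(s) = (s - 6)(s - 9) / 18
  L_1(s) = (s - 3)(s - 9) / -9
  L_2(s) = (s - 3)(s - 6) / 18
Then h(s) = -30·L_0(s) - 111·L_1(s) - 246·L_2(s).
Expanding and collecting terms gives h(s) = -3s^2 - 3.
Check: h(9) = -246. ✓

h(s) = -3s^2 - 3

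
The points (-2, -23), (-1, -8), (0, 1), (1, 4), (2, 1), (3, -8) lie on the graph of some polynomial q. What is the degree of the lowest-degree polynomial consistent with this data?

2

Forward differences of the values at t = -2, -1, 0, 1, 2, 3:
  q  : -23  -8  1  4  1  -8
  Δ  : 15  9  3  -3  -9
  Δ^2: -6  -6  -6  -6
  Δ^3: 0  0  0
  Δ^4: 0  0
  Δ^5: 0
The second differences are constant (-6) and nonzero, while all higher differences vanish, so the minimal degree is 2.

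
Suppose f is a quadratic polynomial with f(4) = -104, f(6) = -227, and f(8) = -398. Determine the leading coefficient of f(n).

Write f(n) = an^2 + bn + c. Substituting each data point gives a linear system:
  16a + 4b + c = -104
  36a + 6b + c = -227
  64a + 8b + c = -398
Solving the system yields a = -6, b = -3/2, c = -2.
So f(n) = -6n² - (3/2)n - 2.
The leading coefficient is -6.

-6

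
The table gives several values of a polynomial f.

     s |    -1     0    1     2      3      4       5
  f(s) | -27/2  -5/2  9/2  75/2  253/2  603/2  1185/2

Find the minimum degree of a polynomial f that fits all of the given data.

Forward differences of the values at s = -1, 0, 1, 2, 3, 4, 5:
  f  : -27/2  -5/2  9/2  75/2  253/2  603/2  1185/2
  Δ  : 11  7  33  89  175  291
  Δ^2: -4  26  56  86  116
  Δ^3: 30  30  30  30
  Δ^4: 0  0  0
  Δ^5: 0  0
  Δ^6: 0
The third differences are constant (30) and nonzero, while all higher differences vanish, so the minimal degree is 3.

3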